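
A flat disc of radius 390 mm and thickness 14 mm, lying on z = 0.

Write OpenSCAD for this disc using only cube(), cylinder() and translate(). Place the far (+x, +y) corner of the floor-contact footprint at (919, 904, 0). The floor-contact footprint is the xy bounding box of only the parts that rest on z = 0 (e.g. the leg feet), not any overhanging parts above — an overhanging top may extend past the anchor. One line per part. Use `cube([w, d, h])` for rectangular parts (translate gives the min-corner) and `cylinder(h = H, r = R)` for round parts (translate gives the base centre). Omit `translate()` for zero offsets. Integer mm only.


translate([529, 514, 0]) cylinder(h = 14, r = 390);


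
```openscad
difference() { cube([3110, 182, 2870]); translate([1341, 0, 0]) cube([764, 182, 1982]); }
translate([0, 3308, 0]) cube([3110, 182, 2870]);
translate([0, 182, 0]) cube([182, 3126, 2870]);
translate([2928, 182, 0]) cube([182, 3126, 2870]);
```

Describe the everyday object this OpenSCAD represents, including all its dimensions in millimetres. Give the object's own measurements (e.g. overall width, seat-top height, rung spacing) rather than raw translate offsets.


A single room: four walls, each 2870 mm tall and 182 mm thick, enclosing an outside footprint 3110×3490 mm (x × y), no floor or roof. The front and back walls (−y and +y sides) run the full x-width; the side walls fit between their inner faces. A door opening 764 mm wide and 1982 mm tall is cut through the front wall from the floor up, its −x edge 1341 mm from the wall's −x end.


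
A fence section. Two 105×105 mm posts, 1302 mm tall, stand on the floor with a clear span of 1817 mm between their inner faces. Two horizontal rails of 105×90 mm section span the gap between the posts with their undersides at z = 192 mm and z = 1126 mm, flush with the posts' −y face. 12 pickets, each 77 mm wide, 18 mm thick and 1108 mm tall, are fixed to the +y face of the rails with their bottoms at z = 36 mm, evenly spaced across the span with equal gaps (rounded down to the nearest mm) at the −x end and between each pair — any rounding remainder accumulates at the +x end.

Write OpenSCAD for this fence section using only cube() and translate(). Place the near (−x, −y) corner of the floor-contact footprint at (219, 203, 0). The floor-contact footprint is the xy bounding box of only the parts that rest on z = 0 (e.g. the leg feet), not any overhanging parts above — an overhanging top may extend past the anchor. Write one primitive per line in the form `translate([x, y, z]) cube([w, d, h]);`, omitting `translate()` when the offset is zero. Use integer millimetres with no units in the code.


translate([219, 203, 0]) cube([105, 105, 1302]);
translate([2141, 203, 0]) cube([105, 105, 1302]);
translate([324, 203, 192]) cube([1817, 105, 90]);
translate([324, 203, 1126]) cube([1817, 105, 90]);
translate([392, 308, 36]) cube([77, 18, 1108]);
translate([537, 308, 36]) cube([77, 18, 1108]);
translate([682, 308, 36]) cube([77, 18, 1108]);
translate([827, 308, 36]) cube([77, 18, 1108]);
translate([972, 308, 36]) cube([77, 18, 1108]);
translate([1117, 308, 36]) cube([77, 18, 1108]);
translate([1262, 308, 36]) cube([77, 18, 1108]);
translate([1407, 308, 36]) cube([77, 18, 1108]);
translate([1552, 308, 36]) cube([77, 18, 1108]);
translate([1697, 308, 36]) cube([77, 18, 1108]);
translate([1842, 308, 36]) cube([77, 18, 1108]);
translate([1987, 308, 36]) cube([77, 18, 1108]);


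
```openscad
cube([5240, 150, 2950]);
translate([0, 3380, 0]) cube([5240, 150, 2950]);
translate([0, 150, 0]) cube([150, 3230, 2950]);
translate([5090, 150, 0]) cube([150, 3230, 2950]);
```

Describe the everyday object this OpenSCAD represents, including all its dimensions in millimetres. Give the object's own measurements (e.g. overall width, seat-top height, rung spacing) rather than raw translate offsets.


The wall frame of a small rectangular building: four walls, each 2950 mm tall and 150 mm thick, enclosing a footprint 5240 mm (x) by 3530 mm (y) outside-to-outside, with no floor or roof. The front and back walls (the −y and +y sides) span the full width; the two side walls fit between them.


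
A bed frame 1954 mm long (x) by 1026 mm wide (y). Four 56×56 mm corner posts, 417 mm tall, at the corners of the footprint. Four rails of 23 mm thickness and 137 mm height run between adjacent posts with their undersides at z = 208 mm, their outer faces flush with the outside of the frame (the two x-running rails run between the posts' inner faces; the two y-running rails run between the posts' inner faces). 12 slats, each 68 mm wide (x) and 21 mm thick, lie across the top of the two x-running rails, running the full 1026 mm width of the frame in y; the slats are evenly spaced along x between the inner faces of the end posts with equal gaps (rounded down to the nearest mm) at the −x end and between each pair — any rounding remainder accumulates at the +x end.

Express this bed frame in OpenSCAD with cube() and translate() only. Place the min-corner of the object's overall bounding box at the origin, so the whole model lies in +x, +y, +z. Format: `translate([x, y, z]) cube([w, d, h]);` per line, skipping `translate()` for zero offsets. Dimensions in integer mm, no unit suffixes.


// slat z = rail_z + rail_h = 208 + 137 = 345
// slat gap = ⌊(1842 − 12·68) / 13⌋ = 78
cube([56, 56, 417]);
translate([0, 970, 0]) cube([56, 56, 417]);
translate([1898, 0, 0]) cube([56, 56, 417]);
translate([1898, 970, 0]) cube([56, 56, 417]);
translate([56, 0, 208]) cube([1842, 23, 137]);
translate([56, 1003, 208]) cube([1842, 23, 137]);
translate([0, 56, 208]) cube([23, 914, 137]);
translate([1931, 56, 208]) cube([23, 914, 137]);
translate([134, 0, 345]) cube([68, 1026, 21]);
translate([280, 0, 345]) cube([68, 1026, 21]);
translate([426, 0, 345]) cube([68, 1026, 21]);
translate([572, 0, 345]) cube([68, 1026, 21]);
translate([718, 0, 345]) cube([68, 1026, 21]);
translate([864, 0, 345]) cube([68, 1026, 21]);
translate([1010, 0, 345]) cube([68, 1026, 21]);
translate([1156, 0, 345]) cube([68, 1026, 21]);
translate([1302, 0, 345]) cube([68, 1026, 21]);
translate([1448, 0, 345]) cube([68, 1026, 21]);
translate([1594, 0, 345]) cube([68, 1026, 21]);
translate([1740, 0, 345]) cube([68, 1026, 21]);


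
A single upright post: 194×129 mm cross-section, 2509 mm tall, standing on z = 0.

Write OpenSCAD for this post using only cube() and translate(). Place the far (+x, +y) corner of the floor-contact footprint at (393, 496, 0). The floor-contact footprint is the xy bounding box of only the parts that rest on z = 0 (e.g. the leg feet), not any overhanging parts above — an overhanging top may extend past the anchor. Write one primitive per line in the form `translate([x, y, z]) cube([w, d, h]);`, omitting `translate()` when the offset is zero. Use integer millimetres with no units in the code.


translate([199, 367, 0]) cube([194, 129, 2509]);


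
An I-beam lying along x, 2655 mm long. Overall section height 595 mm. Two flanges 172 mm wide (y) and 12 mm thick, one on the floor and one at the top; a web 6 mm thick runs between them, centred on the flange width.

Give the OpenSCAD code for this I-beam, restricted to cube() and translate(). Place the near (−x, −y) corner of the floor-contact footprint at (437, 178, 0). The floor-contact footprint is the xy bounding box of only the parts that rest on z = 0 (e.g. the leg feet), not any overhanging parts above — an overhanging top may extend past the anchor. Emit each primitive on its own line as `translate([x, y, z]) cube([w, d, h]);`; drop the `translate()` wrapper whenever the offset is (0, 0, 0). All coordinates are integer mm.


translate([437, 178, 0]) cube([2655, 172, 12]);
translate([437, 261, 12]) cube([2655, 6, 571]);
translate([437, 178, 583]) cube([2655, 172, 12]);


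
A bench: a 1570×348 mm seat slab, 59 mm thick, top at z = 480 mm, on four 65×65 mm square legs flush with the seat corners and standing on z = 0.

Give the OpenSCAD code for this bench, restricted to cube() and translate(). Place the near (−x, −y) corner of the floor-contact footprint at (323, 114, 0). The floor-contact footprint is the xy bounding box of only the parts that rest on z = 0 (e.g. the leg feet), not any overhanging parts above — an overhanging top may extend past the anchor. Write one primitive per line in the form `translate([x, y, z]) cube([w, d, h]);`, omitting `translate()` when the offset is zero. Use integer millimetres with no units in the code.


translate([323, 114, 421]) cube([1570, 348, 59]);
translate([323, 114, 0]) cube([65, 65, 421]);
translate([323, 397, 0]) cube([65, 65, 421]);
translate([1828, 114, 0]) cube([65, 65, 421]);
translate([1828, 397, 0]) cube([65, 65, 421]);


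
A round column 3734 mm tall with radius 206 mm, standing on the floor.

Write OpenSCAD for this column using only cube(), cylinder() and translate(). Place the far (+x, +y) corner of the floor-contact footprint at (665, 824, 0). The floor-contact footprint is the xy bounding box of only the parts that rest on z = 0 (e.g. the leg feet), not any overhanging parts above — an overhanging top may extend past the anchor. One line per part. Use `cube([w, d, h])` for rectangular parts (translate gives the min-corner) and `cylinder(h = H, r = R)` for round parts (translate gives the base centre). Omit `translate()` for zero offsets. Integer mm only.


translate([459, 618, 0]) cylinder(h = 3734, r = 206);


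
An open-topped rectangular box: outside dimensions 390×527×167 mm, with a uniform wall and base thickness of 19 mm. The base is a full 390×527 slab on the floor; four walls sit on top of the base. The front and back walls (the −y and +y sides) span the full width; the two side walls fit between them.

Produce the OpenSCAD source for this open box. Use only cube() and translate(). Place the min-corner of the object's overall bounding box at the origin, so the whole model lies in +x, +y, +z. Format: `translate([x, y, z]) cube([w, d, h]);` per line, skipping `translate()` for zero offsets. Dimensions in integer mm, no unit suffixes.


cube([390, 527, 19]);
translate([0, 0, 19]) cube([390, 19, 148]);
translate([0, 508, 19]) cube([390, 19, 148]);
translate([0, 19, 19]) cube([19, 489, 148]);
translate([371, 19, 19]) cube([19, 489, 148]);


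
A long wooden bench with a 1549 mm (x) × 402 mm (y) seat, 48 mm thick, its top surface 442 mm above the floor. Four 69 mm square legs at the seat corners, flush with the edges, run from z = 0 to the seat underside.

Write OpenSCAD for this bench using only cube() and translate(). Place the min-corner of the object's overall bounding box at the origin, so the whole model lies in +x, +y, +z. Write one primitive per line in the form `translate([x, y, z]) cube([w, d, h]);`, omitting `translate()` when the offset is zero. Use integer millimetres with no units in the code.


translate([0, 0, 394]) cube([1549, 402, 48]);
cube([69, 69, 394]);
translate([0, 333, 0]) cube([69, 69, 394]);
translate([1480, 0, 0]) cube([69, 69, 394]);
translate([1480, 333, 0]) cube([69, 69, 394]);


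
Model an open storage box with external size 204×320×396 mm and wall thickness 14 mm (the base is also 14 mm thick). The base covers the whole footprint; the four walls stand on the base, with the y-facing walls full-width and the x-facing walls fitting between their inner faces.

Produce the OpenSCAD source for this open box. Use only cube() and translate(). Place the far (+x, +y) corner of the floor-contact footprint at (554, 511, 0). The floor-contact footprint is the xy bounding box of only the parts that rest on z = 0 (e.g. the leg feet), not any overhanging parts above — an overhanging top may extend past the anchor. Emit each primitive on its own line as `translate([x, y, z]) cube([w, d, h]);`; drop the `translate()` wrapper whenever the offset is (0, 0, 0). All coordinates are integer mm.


translate([350, 191, 0]) cube([204, 320, 14]);
translate([350, 191, 14]) cube([204, 14, 382]);
translate([350, 497, 14]) cube([204, 14, 382]);
translate([350, 205, 14]) cube([14, 292, 382]);
translate([540, 205, 14]) cube([14, 292, 382]);


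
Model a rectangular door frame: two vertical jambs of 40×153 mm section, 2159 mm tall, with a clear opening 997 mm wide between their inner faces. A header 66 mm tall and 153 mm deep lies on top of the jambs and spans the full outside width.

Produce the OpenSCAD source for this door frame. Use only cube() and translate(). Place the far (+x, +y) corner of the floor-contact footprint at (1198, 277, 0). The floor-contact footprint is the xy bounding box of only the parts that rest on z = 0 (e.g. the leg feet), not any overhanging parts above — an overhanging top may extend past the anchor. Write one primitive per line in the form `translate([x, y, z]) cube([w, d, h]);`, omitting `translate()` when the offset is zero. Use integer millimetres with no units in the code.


translate([121, 124, 0]) cube([40, 153, 2159]);
translate([1158, 124, 0]) cube([40, 153, 2159]);
translate([121, 124, 2159]) cube([1077, 153, 66]);


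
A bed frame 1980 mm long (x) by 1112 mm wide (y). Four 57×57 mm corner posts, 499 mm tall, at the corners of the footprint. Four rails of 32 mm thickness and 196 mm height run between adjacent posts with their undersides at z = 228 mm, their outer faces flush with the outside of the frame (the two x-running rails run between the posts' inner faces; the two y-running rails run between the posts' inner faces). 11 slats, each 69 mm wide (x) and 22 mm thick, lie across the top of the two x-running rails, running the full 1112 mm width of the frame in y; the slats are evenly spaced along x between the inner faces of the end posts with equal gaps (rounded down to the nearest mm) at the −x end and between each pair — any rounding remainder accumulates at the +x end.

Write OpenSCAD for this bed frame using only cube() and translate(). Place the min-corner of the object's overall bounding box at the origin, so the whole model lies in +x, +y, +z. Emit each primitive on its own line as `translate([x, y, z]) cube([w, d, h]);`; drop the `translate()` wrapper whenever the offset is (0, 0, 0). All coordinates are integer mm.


// slat z = rail_z + rail_h = 228 + 196 = 424
// slat gap = ⌊(1866 − 11·69) / 12⌋ = 92
cube([57, 57, 499]);
translate([0, 1055, 0]) cube([57, 57, 499]);
translate([1923, 0, 0]) cube([57, 57, 499]);
translate([1923, 1055, 0]) cube([57, 57, 499]);
translate([57, 0, 228]) cube([1866, 32, 196]);
translate([57, 1080, 228]) cube([1866, 32, 196]);
translate([0, 57, 228]) cube([32, 998, 196]);
translate([1948, 57, 228]) cube([32, 998, 196]);
translate([149, 0, 424]) cube([69, 1112, 22]);
translate([310, 0, 424]) cube([69, 1112, 22]);
translate([471, 0, 424]) cube([69, 1112, 22]);
translate([632, 0, 424]) cube([69, 1112, 22]);
translate([793, 0, 424]) cube([69, 1112, 22]);
translate([954, 0, 424]) cube([69, 1112, 22]);
translate([1115, 0, 424]) cube([69, 1112, 22]);
translate([1276, 0, 424]) cube([69, 1112, 22]);
translate([1437, 0, 424]) cube([69, 1112, 22]);
translate([1598, 0, 424]) cube([69, 1112, 22]);
translate([1759, 0, 424]) cube([69, 1112, 22]);


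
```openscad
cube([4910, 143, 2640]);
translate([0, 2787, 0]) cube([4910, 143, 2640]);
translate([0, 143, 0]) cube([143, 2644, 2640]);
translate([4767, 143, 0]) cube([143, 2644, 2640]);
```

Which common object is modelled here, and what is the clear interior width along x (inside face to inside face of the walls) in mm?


A house (or room) frame. The interior width is 4624 mm.

Four 2640 mm walls enclosing a rectangle with no floor or roof — a room or house frame. Outside width is 4910 mm and wall thickness is 143 mm, so the interior width is 4910 − 2 × 143 = 4624 mm.


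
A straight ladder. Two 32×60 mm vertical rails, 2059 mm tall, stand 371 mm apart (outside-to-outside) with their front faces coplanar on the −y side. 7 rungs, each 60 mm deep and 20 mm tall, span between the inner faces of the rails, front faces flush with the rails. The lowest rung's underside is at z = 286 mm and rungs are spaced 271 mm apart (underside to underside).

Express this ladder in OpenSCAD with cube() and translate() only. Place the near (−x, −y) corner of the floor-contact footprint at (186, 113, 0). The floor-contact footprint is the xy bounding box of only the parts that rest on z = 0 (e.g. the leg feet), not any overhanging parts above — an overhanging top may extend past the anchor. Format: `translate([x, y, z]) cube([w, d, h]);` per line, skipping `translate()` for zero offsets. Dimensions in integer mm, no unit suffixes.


translate([186, 113, 0]) cube([32, 60, 2059]);
translate([525, 113, 0]) cube([32, 60, 2059]);
translate([218, 113, 286]) cube([307, 60, 20]);
translate([218, 113, 557]) cube([307, 60, 20]);
translate([218, 113, 828]) cube([307, 60, 20]);
translate([218, 113, 1099]) cube([307, 60, 20]);
translate([218, 113, 1370]) cube([307, 60, 20]);
translate([218, 113, 1641]) cube([307, 60, 20]);
translate([218, 113, 1912]) cube([307, 60, 20]);


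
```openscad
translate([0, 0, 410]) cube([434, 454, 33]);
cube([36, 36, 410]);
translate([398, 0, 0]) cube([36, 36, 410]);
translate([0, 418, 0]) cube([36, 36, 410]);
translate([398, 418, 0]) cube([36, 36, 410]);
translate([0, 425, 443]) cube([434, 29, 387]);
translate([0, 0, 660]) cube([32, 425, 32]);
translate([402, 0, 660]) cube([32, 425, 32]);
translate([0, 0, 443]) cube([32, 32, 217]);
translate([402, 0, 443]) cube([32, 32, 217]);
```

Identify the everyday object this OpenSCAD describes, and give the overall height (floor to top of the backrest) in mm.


A chair. The overall height is 830 mm.

A slab on four corner posts with a tall panel at the back — a chair. The seat slab sits at z = 410 with thickness 33, and the 387 mm backrest starts at the seat top, so the overall height is 410 + 33 + 387 = 830 mm.


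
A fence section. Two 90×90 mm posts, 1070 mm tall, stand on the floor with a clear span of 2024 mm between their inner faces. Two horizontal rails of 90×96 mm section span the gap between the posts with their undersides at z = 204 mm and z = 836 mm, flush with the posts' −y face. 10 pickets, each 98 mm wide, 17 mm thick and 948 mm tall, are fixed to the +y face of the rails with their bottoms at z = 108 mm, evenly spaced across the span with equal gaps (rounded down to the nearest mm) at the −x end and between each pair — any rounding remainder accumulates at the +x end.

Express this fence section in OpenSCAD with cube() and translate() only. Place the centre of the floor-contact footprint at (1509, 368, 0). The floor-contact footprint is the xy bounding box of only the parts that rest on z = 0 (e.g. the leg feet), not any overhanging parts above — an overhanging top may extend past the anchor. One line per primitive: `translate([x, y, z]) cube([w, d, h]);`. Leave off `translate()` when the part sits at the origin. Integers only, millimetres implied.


translate([407, 323, 0]) cube([90, 90, 1070]);
translate([2521, 323, 0]) cube([90, 90, 1070]);
translate([497, 323, 204]) cube([2024, 90, 96]);
translate([497, 323, 836]) cube([2024, 90, 96]);
translate([591, 413, 108]) cube([98, 17, 948]);
translate([783, 413, 108]) cube([98, 17, 948]);
translate([975, 413, 108]) cube([98, 17, 948]);
translate([1167, 413, 108]) cube([98, 17, 948]);
translate([1359, 413, 108]) cube([98, 17, 948]);
translate([1551, 413, 108]) cube([98, 17, 948]);
translate([1743, 413, 108]) cube([98, 17, 948]);
translate([1935, 413, 108]) cube([98, 17, 948]);
translate([2127, 413, 108]) cube([98, 17, 948]);
translate([2319, 413, 108]) cube([98, 17, 948]);


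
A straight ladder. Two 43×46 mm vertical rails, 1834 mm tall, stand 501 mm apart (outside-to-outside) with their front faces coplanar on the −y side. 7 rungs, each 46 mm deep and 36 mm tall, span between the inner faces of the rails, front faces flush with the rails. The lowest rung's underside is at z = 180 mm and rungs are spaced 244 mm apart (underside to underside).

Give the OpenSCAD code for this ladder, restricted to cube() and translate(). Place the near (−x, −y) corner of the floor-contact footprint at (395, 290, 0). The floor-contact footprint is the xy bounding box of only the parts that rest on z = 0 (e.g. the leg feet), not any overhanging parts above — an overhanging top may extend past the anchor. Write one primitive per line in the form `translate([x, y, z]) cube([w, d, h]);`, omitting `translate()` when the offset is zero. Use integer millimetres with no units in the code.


translate([395, 290, 0]) cube([43, 46, 1834]);
translate([853, 290, 0]) cube([43, 46, 1834]);
translate([438, 290, 180]) cube([415, 46, 36]);
translate([438, 290, 424]) cube([415, 46, 36]);
translate([438, 290, 668]) cube([415, 46, 36]);
translate([438, 290, 912]) cube([415, 46, 36]);
translate([438, 290, 1156]) cube([415, 46, 36]);
translate([438, 290, 1400]) cube([415, 46, 36]);
translate([438, 290, 1644]) cube([415, 46, 36]);


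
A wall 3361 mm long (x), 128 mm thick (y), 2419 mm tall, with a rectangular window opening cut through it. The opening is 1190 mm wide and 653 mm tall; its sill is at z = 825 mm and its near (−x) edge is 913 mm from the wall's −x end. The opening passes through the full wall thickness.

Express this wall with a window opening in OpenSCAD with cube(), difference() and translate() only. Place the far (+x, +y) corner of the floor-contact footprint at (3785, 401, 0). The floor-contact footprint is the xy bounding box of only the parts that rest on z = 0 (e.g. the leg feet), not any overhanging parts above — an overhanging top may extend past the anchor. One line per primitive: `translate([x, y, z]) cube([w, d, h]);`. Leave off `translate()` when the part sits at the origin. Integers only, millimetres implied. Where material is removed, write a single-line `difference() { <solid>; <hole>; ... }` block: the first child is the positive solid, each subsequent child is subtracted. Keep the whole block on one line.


difference() { translate([424, 273, 0]) cube([3361, 128, 2419]); translate([1337, 273, 825]) cube([1190, 128, 653]); }


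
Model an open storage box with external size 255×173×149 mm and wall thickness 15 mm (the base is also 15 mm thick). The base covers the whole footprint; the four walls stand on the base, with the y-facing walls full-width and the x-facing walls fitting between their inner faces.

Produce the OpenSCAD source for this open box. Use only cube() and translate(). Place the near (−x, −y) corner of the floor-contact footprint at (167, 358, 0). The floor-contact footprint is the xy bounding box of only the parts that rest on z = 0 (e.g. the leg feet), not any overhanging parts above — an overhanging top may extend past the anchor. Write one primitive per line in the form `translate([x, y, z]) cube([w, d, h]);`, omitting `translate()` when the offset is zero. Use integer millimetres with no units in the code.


translate([167, 358, 0]) cube([255, 173, 15]);
translate([167, 358, 15]) cube([255, 15, 134]);
translate([167, 516, 15]) cube([255, 15, 134]);
translate([167, 373, 15]) cube([15, 143, 134]);
translate([407, 373, 15]) cube([15, 143, 134]);


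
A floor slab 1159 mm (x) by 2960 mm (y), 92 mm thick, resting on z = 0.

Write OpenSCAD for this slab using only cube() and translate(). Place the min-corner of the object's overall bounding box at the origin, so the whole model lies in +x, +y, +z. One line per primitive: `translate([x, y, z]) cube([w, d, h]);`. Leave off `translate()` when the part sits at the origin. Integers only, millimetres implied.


cube([1159, 2960, 92]);


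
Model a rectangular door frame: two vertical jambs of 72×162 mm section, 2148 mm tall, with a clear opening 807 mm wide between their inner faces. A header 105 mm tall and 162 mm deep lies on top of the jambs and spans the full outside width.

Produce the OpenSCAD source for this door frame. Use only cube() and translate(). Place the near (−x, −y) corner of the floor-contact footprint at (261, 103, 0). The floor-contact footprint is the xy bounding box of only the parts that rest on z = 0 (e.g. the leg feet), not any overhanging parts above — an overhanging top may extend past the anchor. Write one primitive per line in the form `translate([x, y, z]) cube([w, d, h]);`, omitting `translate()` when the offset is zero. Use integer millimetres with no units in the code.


translate([261, 103, 0]) cube([72, 162, 2148]);
translate([1140, 103, 0]) cube([72, 162, 2148]);
translate([261, 103, 2148]) cube([951, 162, 105]);


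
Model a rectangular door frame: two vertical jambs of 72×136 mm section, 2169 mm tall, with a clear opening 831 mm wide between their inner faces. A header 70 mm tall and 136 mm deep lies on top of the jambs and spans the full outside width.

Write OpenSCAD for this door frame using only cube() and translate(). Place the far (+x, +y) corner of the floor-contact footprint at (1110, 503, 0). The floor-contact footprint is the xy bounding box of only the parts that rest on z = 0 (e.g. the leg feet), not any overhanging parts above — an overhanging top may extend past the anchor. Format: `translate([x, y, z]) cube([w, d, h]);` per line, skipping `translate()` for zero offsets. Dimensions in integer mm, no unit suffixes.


translate([135, 367, 0]) cube([72, 136, 2169]);
translate([1038, 367, 0]) cube([72, 136, 2169]);
translate([135, 367, 2169]) cube([975, 136, 70]);


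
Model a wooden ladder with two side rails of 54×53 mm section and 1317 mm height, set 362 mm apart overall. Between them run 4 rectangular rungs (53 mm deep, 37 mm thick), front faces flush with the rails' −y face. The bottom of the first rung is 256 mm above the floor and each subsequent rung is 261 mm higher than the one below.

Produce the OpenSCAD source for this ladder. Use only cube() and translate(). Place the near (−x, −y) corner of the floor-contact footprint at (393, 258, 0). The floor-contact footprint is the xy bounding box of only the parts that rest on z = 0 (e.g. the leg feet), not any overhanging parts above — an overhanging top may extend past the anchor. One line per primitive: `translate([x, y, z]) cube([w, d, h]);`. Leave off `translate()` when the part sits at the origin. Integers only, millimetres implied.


// rung span = 362 - 2*54 = 254
// rung[k] z = 256 + k*261
translate([393, 258, 0]) cube([54, 53, 1317]);
translate([701, 258, 0]) cube([54, 53, 1317]);
translate([447, 258, 256]) cube([254, 53, 37]);
translate([447, 258, 517]) cube([254, 53, 37]);
translate([447, 258, 778]) cube([254, 53, 37]);
translate([447, 258, 1039]) cube([254, 53, 37]);


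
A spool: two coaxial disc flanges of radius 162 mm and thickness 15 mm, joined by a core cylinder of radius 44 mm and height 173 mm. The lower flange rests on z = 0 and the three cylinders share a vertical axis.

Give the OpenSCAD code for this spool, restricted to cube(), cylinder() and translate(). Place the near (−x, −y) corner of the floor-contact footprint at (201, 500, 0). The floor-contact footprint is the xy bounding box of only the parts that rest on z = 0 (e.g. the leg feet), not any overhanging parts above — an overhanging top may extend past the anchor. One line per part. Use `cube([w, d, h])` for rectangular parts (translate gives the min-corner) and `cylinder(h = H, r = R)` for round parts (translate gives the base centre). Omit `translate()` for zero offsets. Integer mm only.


translate([363, 662, 0]) cylinder(h = 15, r = 162);
translate([363, 662, 15]) cylinder(h = 173, r = 44);
translate([363, 662, 188]) cylinder(h = 15, r = 162);


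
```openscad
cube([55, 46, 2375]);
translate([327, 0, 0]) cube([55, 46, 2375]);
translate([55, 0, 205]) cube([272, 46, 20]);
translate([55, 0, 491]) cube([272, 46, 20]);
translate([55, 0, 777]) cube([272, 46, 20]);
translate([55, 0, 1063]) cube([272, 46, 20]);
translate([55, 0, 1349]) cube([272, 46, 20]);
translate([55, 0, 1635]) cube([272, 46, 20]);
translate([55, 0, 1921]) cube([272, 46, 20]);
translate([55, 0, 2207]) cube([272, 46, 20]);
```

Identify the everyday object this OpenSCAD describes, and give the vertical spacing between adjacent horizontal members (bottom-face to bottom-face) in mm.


A ladder. The rung spacing is 286 mm.

Two tall 55×46 posts with 8 short bars between them — a ladder. Adjacent rungs sit at z = 205 and z = 491, so the spacing is 491 − 205 = 286 mm.


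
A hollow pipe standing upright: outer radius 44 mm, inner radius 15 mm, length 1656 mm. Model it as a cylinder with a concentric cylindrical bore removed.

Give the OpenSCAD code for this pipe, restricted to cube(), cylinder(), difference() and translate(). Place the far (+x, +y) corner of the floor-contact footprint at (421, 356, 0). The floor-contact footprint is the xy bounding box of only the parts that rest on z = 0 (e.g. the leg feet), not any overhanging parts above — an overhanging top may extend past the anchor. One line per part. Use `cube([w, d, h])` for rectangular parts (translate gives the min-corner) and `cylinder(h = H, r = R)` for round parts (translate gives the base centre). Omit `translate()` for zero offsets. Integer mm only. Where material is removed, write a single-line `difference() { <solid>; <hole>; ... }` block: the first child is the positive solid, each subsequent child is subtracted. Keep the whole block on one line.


difference() { translate([377, 312, 0]) cylinder(h = 1656, r = 44); translate([377, 312, 0]) cylinder(h = 1656, r = 15); }


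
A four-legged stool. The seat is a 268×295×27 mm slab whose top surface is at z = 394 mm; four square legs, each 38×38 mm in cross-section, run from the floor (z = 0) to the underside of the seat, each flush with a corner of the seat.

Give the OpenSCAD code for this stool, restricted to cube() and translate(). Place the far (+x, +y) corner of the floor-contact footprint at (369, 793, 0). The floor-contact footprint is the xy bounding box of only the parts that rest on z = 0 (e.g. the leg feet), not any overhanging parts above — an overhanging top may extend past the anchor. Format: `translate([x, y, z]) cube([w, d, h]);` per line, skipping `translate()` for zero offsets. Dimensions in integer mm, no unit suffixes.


translate([101, 498, 367]) cube([268, 295, 27]);
translate([101, 498, 0]) cube([38, 38, 367]);
translate([331, 498, 0]) cube([38, 38, 367]);
translate([101, 755, 0]) cube([38, 38, 367]);
translate([331, 755, 0]) cube([38, 38, 367]);


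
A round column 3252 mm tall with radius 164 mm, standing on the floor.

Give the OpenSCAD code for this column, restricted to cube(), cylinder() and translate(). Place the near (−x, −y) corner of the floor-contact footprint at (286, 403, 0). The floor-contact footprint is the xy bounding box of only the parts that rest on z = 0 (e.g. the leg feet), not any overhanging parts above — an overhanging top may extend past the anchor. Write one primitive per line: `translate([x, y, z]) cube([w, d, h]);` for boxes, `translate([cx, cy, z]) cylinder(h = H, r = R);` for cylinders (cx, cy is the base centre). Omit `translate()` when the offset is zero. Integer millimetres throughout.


translate([450, 567, 0]) cylinder(h = 3252, r = 164);


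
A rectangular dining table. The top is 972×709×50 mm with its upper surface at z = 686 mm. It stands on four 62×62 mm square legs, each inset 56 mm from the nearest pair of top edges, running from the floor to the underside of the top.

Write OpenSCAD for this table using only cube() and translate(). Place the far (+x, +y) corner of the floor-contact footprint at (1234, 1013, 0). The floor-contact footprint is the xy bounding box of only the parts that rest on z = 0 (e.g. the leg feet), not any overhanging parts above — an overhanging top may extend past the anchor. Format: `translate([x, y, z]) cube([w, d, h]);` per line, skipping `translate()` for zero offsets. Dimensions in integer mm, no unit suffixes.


translate([318, 360, 636]) cube([972, 709, 50]);
translate([374, 416, 0]) cube([62, 62, 636]);
translate([1172, 416, 0]) cube([62, 62, 636]);
translate([374, 951, 0]) cube([62, 62, 636]);
translate([1172, 951, 0]) cube([62, 62, 636]);


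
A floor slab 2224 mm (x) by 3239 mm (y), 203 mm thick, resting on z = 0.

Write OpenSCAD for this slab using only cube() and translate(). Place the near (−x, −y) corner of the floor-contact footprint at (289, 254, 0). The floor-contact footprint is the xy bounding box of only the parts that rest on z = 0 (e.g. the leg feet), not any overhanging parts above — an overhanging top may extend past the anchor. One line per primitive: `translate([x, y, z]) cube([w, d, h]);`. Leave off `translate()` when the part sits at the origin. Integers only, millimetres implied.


translate([289, 254, 0]) cube([2224, 3239, 203]);


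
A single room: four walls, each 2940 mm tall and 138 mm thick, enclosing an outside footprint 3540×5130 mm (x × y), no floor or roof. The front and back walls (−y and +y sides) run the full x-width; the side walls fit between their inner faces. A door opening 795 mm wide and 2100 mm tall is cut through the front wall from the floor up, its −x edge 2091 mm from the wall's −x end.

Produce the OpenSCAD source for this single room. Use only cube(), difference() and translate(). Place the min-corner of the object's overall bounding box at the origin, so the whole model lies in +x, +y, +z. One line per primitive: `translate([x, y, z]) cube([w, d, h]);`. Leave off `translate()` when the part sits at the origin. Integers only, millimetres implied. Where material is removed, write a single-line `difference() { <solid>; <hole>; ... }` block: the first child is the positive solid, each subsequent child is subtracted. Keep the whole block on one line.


difference() { cube([3540, 138, 2940]); translate([2091, 0, 0]) cube([795, 138, 2100]); }
translate([0, 4992, 0]) cube([3540, 138, 2940]);
translate([0, 138, 0]) cube([138, 4854, 2940]);
translate([3402, 138, 0]) cube([138, 4854, 2940]);


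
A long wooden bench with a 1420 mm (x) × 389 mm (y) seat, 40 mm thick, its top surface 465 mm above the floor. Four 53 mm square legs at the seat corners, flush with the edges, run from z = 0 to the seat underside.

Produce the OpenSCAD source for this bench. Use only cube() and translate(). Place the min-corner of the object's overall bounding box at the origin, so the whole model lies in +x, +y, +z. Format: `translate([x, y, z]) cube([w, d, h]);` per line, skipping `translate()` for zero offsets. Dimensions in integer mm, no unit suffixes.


translate([0, 0, 425]) cube([1420, 389, 40]);
cube([53, 53, 425]);
translate([0, 336, 0]) cube([53, 53, 425]);
translate([1367, 0, 0]) cube([53, 53, 425]);
translate([1367, 336, 0]) cube([53, 53, 425]);


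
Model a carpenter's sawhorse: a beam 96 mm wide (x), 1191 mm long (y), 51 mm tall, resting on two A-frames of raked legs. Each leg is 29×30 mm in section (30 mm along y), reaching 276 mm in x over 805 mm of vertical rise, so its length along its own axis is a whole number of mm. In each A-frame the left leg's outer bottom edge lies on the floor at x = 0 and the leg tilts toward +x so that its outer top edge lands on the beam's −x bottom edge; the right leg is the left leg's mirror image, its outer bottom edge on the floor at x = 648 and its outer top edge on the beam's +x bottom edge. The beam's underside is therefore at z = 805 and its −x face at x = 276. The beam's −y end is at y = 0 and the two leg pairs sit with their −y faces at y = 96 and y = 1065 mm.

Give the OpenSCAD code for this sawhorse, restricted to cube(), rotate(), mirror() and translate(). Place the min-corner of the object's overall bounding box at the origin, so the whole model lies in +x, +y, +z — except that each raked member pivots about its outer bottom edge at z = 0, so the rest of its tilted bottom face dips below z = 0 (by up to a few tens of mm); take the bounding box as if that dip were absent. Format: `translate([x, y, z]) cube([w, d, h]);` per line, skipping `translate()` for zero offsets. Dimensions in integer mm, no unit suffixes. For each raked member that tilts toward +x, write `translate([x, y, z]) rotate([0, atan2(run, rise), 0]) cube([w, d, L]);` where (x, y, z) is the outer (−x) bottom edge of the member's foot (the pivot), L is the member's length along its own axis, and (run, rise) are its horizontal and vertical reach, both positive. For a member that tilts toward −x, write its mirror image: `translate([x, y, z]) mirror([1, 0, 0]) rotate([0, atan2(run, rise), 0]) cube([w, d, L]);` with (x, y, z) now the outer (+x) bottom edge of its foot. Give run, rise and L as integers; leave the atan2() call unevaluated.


translate([276, 0, 805]) cube([96, 1191, 51]);
translate([0, 96, 0]) rotate([0, atan2(276, 805), 0]) cube([29, 30, 851]);
translate([648, 96, 0]) mirror([1, 0, 0]) rotate([0, atan2(276, 805), 0]) cube([29, 30, 851]);
translate([0, 1065, 0]) rotate([0, atan2(276, 805), 0]) cube([29, 30, 851]);
translate([648, 1065, 0]) mirror([1, 0, 0]) rotate([0, atan2(276, 805), 0]) cube([29, 30, 851]);


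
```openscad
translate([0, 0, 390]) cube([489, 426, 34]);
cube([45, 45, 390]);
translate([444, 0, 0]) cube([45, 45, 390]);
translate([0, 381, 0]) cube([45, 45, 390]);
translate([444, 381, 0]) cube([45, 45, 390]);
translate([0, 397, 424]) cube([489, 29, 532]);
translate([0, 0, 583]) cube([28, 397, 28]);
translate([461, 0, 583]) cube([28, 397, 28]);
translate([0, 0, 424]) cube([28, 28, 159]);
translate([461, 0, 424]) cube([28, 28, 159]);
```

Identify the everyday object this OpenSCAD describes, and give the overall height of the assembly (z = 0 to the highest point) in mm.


A chair. The overall height is 956 mm.

A slab on four corner posts with a tall panel at the back — a chair. The seat slab sits at z = 390 with thickness 34, and the 532 mm backrest starts at the seat top, so the overall height is 390 + 34 + 532 = 956 mm.


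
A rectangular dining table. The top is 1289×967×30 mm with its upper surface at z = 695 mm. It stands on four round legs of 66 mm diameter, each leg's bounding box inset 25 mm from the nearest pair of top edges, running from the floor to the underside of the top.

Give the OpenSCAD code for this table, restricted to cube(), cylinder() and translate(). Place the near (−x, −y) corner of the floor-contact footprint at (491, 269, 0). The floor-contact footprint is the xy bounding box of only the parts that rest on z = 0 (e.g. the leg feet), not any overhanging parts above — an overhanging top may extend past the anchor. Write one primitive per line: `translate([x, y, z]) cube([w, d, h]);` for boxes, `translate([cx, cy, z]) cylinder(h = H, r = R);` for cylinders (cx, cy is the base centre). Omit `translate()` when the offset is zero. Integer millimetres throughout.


translate([466, 244, 665]) cube([1289, 967, 30]);
translate([524, 302, 0]) cylinder(h = 665, r = 33);
translate([1697, 302, 0]) cylinder(h = 665, r = 33);
translate([524, 1153, 0]) cylinder(h = 665, r = 33);
translate([1697, 1153, 0]) cylinder(h = 665, r = 33);


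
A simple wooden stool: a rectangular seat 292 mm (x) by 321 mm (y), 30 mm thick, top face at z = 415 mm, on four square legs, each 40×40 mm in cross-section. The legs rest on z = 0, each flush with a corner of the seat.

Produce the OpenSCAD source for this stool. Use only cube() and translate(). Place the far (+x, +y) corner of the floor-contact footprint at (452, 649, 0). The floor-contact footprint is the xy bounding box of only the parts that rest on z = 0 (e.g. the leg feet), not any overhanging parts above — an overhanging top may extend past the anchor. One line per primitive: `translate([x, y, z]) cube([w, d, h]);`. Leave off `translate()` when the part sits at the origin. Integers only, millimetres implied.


translate([160, 328, 385]) cube([292, 321, 30]);
translate([160, 328, 0]) cube([40, 40, 385]);
translate([412, 328, 0]) cube([40, 40, 385]);
translate([160, 609, 0]) cube([40, 40, 385]);
translate([412, 609, 0]) cube([40, 40, 385]);


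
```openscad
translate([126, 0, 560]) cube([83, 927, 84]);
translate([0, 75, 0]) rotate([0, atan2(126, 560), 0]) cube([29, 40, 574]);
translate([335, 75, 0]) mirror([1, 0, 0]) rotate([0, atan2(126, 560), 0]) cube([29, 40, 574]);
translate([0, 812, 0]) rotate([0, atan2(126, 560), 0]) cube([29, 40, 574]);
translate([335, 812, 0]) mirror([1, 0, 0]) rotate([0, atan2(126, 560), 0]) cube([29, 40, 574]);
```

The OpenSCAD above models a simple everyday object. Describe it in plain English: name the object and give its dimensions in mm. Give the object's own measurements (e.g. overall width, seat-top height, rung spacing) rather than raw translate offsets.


A sawhorse. A 83×927×84 mm beam (x, y, z) sits on two A-frame leg pairs. Each pair is two raked legs of 29×40 mm section (40 mm along y) splaying symmetrically in x. Each leg rises 560 mm vertically over 126 mm of horizontal reach and is 574 mm long along its own axis. Every leg's outer bottom edge rests on the floor and its outer top edge meets a bottom edge of the beam — the left legs (tilting toward +x) meet the beam's −x bottom edge, the right legs (their mirror images, tilting toward −x) meet its +x bottom edge — so the leg tops tuck under the beam, the beam's underside is 560 mm above the floor, and the feet are 335 mm apart outside-to-outside with the beam centred between them. The two leg pairs are set in 75 mm from either end of the beam.
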